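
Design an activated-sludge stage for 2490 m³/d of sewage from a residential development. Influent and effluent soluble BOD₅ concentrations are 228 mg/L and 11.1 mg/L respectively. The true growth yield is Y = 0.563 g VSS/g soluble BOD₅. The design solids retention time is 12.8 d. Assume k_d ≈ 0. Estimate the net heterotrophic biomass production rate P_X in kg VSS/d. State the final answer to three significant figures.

P_X ≈ 304 kg VSS/d

With endogenous decay neglected, the observed yield equals the true yield: Y_obs = Y = 0.563 g VSS/g soluble BOD₅.
ΔS = 228 − 11.1 = 216.9 mg/L, so the substrate removal rate is 2490 × 216.9/1000 = 540.1 kg soluble BOD₅/d.
P_X = Y_obs · Q(S₀ − S) = 0.5630 × 540.1 = 304.1 kg VSS/d.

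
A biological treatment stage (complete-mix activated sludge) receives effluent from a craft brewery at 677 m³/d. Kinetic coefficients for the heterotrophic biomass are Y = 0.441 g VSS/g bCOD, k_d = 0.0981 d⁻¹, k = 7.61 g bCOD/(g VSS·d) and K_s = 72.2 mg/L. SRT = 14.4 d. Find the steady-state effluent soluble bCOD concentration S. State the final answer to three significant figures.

For a completely mixed reactor with recycle the Lawrence–McCarty relation gives S = K_s·(1 + k_d·θ_c) / [θ_c·(Y·k − k_d) − 1] = 72.2 × (1 + 0.0981 × 14.4) / [14.4 × (0.441 × 7.61 − 0.0981) − 1] = 174.2 / 45.91 = 3.794 mg/L.

S ≈ 3.79 mg/L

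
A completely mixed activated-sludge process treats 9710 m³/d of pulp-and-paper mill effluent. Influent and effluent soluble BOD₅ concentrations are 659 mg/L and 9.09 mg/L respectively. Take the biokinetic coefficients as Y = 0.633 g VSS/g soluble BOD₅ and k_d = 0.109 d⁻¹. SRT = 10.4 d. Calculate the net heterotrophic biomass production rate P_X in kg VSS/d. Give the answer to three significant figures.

P_X ≈ 1870 kg VSS/d

The observed yield is Y_obs = Y/(1 + k_d·θ_c) = 0.633 / (1 + 0.109 × 10.4) = 0.633 / 2.134 = 0.2967 g VSS per g soluble BOD₅ removed.
ΔS = 659 − 9.09 = 649.9 mg/L, so the substrate removal rate is 9710 × 649.9/1000 = 6311 kg soluble BOD₅/d.
Net biomass production P_X = Y_obs × Q·(S₀ − S) = 0.2967 × 6311 = 1872 kg VSS/d.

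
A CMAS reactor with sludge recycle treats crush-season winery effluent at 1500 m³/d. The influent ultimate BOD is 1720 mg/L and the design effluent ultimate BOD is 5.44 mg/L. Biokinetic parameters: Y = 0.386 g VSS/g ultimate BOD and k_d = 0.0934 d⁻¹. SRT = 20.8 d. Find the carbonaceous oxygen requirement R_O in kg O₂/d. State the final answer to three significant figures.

Observed yield with endogenous decay: Y_obs = Y / (1 + k_d·θ_c) = 0.386 / (1 + 0.0934 × 20.8) = 0.386 / 2.943 = 0.1312 g VSS/g ultimate BOD.
Q·(S₀ − S) = 1500 × (1720 − 5.44) × 10⁻³ = 2572 kg/d removed.
Biomass synthesised: P_X = Y_obs × 2572 = 337.4 kg VSS/d.
Carbonaceous O₂ demand = substrate oxidised − cell-mass equivalent = 2572 − 1.42 × 337.4 = 2093 kg O₂/d.

R_O ≈ 2090 kg O₂/d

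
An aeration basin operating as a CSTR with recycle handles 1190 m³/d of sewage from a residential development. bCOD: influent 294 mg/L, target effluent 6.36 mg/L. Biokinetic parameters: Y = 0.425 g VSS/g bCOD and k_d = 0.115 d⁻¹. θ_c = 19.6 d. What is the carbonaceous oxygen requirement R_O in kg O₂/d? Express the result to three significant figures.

The observed yield is Y_obs = Y/(1 + k_d·θ_c) = 0.425 / (1 + 0.115 × 19.6) = 0.425 / 3.254 = 0.1306 g VSS per g bCOD removed.
Q·(S₀ − S) = 1190 × (294 − 6.36) × 10⁻³ = 342.3 kg/d removed.
Biomass synthesised: P_X = Y_obs × 342.3 = 44.71 kg VSS/d.
R_O = Q·ΔS − 1.42 P_X = 342.3 − 63.48 = 278.8 kg O₂/d.

R_O ≈ 279 kg O₂/d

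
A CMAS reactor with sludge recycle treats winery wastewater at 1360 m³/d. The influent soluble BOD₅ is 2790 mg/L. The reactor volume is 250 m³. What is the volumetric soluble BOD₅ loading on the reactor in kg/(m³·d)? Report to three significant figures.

L_v ≈ 15.2 kg soluble BOD₅/(m³·d)

Volumetric loading L_v = Q·S₀ / V = 1360 × 2790 g/m³ / 250.0 m³ = 15178 g/(m³·d) = 15.18 kg soluble BOD₅/(m³·d).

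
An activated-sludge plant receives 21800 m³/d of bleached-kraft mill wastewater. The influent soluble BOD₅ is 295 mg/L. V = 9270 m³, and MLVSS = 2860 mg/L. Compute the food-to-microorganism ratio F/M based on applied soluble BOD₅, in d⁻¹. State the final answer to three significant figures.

F/M = Q·S₀ / (V·X) = 21800 × 295 / (9270 × 2860) = 0.2426 g soluble BOD₅·(g VSS·d)⁻¹.

F/M ≈ 0.243 d⁻¹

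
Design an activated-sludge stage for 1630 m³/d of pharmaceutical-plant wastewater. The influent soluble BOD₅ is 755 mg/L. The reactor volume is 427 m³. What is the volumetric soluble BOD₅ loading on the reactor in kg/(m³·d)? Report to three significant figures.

L_v = Q S₀ / V = 1630 × 755 × 10⁻³ / 427.0 = 2.882 kg/(m³·d).

L_v ≈ 2.88 kg soluble BOD₅/(m³·d)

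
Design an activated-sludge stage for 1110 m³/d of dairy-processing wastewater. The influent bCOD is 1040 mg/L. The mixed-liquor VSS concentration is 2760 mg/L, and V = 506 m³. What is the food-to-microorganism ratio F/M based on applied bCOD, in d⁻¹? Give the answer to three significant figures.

F/M = applied load / biomass = Q·S₀/(V·X) = 1110 × 1040 / (506.0 × 2760) = 0.8266 d⁻¹.

F/M ≈ 0.827 d⁻¹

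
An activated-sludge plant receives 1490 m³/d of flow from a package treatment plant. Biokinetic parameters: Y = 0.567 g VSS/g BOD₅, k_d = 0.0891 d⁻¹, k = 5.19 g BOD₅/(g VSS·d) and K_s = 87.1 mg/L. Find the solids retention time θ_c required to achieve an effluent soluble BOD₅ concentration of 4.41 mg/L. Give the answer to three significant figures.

Specific growth rate at S = 4.41 mg/L: μ = YkS/(K_s+S) = 0.567·5.19·4.41/(87.1+4.41) = 0.1418 d⁻¹.
Then 1/θ_c = μ − k_d = 0.1418 − 0.0891 = 0.05271 d⁻¹, giving θ_c = 18.97 d.

θ_c ≈ 19.0 d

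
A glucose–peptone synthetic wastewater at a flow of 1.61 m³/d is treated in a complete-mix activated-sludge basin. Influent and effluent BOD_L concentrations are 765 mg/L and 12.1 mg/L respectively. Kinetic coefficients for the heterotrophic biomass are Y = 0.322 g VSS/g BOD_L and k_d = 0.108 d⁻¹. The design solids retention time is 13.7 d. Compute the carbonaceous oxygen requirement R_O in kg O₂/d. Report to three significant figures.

Observed yield with endogenous decay: Y_obs = Y / (1 + k_d·θ_c) = 0.322 / (1 + 0.108 × 13.7) = 0.322 / 2.480 = 0.1299 g VSS/g BOD_L.
ΔS = 765 − 12.1 = 752.9 mg/L, so the substrate removal rate is 1.61 × 752.9/1000 = 1.212 kg BOD_L/d.
Biomass synthesised: P_X = Y_obs × 1.212 = 0.1574 kg VSS/d.
R_O = Q·ΔS − 1.42 P_X = 1.212 − 0.2235 = 0.9886 kg O₂/d.

R_O ≈ 0.989 kg O₂/d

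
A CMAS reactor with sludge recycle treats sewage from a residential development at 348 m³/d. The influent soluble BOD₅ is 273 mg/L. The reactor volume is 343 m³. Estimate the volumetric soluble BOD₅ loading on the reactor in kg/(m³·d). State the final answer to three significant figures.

L_v ≈ 0.277 kg soluble BOD₅/(m³·d)

Applied soluble BOD₅ load per unit volume = Q·S₀/V = (348 × 273/1000)/343.0 = 0.2770 kg soluble BOD₅·m⁻³·d⁻¹.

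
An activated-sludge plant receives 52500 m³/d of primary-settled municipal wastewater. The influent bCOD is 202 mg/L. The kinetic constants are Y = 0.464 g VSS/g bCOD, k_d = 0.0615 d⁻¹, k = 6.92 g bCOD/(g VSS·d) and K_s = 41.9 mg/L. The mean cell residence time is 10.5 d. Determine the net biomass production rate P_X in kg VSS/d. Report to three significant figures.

P_X ≈ 2960 kg VSS/d

For a completely mixed reactor with recycle the Lawrence–McCarty relation gives S = K_s·(1 + k_d·θ_c) / [θ_c·(Y·k − k_d) − 1] = 41.9 × (1 + 0.0615 × 10.5) / [10.5 × (0.464 × 6.92 − 0.0615) − 1] = 68.96 / 32.07 = 2.150 mg/L.
The observed yield is Y_obs = Y/(1 + k_d·θ_c) = 0.464 / (1 + 0.0615 × 10.5) = 0.464 / 1.646 = 0.2819 g VSS per g bCOD removed.
Substrate removed = Q·(S₀ − S) = 52500 m³/d × (202 − 2.15) g/m³ = 1.05×10^7 g/d = 10492 kg/d.
Biomass produced: P_X = Y_obs·Q·ΔS = 0.2819 × 10492 ≈ 2958 kg VSS/d.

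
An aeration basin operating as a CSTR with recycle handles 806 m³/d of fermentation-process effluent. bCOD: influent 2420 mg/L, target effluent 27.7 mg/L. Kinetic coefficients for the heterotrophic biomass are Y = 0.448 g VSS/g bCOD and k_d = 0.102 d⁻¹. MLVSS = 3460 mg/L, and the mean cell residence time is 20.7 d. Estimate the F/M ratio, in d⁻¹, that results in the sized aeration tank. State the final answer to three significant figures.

F/M ≈ 0.339 d⁻¹

Rearranging the biomass balance for a CMAS with decay, V = Y·Q·ΔS·θ_c / [X·(1+k_d θ_c)] = 0.448 × 806 × (2420 − 27.7) × 20.7 / [3460 × (1 + 0.102 × 20.7)] = 1.79×10^7 / 10765 = 1661 m³.
F/M = Q·S₀ / (V·X) = 806 × 2420 / (1661 × 3460) = 0.3394 g bCOD·(g VSS·d)⁻¹.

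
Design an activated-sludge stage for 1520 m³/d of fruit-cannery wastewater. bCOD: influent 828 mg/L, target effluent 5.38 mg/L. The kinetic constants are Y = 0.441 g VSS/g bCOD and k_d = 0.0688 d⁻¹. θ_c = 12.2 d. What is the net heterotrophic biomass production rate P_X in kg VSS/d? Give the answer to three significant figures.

The observed yield is Y_obs = Y/(1 + k_d·θ_c) = 0.441 / (1 + 0.0688 × 12.2) = 0.441 / 1.839 = 0.2398 g VSS per g bCOD removed.
Q·(S₀ − S) = 1520 × (828 − 5.38) × 10⁻³ = 1250 kg/d removed.
Net biomass production P_X = Y_obs × Q·(S₀ − S) = 0.2398 × 1250 = 299.8 kg VSS/d.

P_X ≈ 300 kg VSS/d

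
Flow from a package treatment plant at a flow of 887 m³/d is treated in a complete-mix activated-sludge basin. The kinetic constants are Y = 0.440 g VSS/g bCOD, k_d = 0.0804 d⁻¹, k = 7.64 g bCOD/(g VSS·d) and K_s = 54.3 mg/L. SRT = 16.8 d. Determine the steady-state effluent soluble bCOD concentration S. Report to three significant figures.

S ≈ 2.36 mg/L

Effluent substrate depends only on kinetics and SRT: S = K_s(1 + k_d θ_c) / [θ_c(Yk − k_d) − 1] = 54.3 × (1 + 0.0804 × 16.8) / [16.8 × (0.440 × 7.64 − 0.0804) − 1] = 127.6 / 54.12 = 2.358 mg/L.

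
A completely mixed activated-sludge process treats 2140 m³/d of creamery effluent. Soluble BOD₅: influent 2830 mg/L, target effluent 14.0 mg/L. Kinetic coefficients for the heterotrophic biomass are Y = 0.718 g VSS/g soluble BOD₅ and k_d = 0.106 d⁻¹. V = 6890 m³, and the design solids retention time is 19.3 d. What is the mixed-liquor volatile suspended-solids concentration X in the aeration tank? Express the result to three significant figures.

X ≈ 3980 mg/L

X = Y·Q·ΔS·θ_c / [V·(1 + k_d θ_c)] = 0.718 × 2140 × (2830 − 14.0) × 19.3 / [6890 × (1 + 0.106 × 19.3)] = 3979 mg/L.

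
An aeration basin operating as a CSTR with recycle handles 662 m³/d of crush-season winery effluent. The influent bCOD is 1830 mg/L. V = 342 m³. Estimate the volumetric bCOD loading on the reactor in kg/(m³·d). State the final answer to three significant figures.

Volumetric loading L_v = Q·S₀ / V = 662 × 1830 g/m³ / 342.0 m³ = 3542 g/(m³·d) = 3.542 kg bCOD/(m³·d).

L_v ≈ 3.54 kg bCOD/(m³·d)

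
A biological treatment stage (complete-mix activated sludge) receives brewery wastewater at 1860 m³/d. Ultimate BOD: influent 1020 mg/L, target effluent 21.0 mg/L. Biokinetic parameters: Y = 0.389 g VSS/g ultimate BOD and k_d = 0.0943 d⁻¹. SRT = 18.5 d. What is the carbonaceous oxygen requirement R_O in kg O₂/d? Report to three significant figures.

Y_obs = Y / (1 + k_d θ_c) = 0.389 / (1 + 0.0943 × 18.5) = 0.389 / 2.745 = 0.1417.
Substrate removed = Q·(S₀ − S) = 1860 m³/d × (1020 − 21.0) g/m³ = 1.86×10^6 g/d = 1858 kg/d.
Net sludge production P_X = 0.1417 × 1858 = 263.4 kg VSS/d.
Carbonaceous O₂ demand = substrate oxidised − cell-mass equivalent = 1858 − 1.42 × 263.4 = 1484 kg O₂/d.

R_O ≈ 1480 kg O₂/d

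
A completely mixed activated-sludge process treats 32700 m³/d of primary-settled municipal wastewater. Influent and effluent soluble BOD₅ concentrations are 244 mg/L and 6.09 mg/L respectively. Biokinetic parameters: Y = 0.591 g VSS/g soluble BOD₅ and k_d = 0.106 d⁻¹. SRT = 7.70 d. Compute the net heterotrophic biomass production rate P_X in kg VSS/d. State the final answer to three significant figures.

P_X ≈ 2530 kg VSS/d

Y_obs = Y / (1 + k_d θ_c) = 0.591 / (1 + 0.106 × 7.70) = 0.591 / 1.816 = 0.3254.
Mass of soluble BOD₅ removed per day: Q(S₀ − S) = 32700 × 237.9 g/m³ = 7780 kg/d.
Net biomass production P_X = Y_obs × Q·(S₀ − S) = 0.3254 × 7780 = 2532 kg VSS/d.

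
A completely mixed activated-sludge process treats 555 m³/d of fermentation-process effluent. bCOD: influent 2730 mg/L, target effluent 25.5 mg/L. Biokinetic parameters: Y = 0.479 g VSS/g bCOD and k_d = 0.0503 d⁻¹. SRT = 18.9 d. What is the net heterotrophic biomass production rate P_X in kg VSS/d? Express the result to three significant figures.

P_X ≈ 369 kg VSS/d

The observed yield is Y_obs = Y/(1 + k_d·θ_c) = 0.479 / (1 + 0.0503 × 18.9) = 0.479 / 1.951 = 0.2456 g VSS per g bCOD removed.
Mass of bCOD removed per day: Q(S₀ − S) = 555 × 2704 g/m³ = 1501 kg/d.
Net biomass production P_X = Y_obs × Q·(S₀ − S) = 0.2456 × 1501 = 368.6 kg VSS/d.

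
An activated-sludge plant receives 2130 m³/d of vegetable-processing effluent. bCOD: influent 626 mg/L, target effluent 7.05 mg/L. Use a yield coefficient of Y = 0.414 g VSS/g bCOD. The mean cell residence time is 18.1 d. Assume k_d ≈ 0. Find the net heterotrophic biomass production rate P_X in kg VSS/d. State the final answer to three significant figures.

No decay correction is needed, so Y_obs = Y = 0.414.
ΔS = 626 − 7.05 = 619.0 mg/L, so the substrate removal rate is 2130 × 619.0/1000 = 1318 kg bCOD/d.
Biomass produced: P_X = Y_obs·Q·ΔS = 0.4140 × 1318 ≈ 545.8 kg VSS/d.

P_X ≈ 546 kg VSS/d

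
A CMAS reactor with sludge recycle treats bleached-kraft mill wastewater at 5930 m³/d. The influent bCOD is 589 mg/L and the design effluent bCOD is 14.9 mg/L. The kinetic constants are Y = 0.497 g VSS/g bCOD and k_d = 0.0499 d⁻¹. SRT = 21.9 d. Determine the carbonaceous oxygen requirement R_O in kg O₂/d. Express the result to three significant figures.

Correct the yield for decay: Y_obs = Y/(1 + k_d θ_c) = 0.497 / (1 + 0.0499 × 21.9) = 0.497 / 2.093 = 0.2375.
Mass of bCOD removed per day: Q(S₀ − S) = 5930 × 574.1 g/m³ = 3404 kg/d.
Biomass synthesised: P_X = Y_obs × 3404 = 808.5 kg VSS/d.
Carbonaceous O₂ demand = substrate oxidised − cell-mass equivalent = 3404 − 1.42 × 808.5 = 2256 kg O₂/d.

R_O ≈ 2260 kg O₂/d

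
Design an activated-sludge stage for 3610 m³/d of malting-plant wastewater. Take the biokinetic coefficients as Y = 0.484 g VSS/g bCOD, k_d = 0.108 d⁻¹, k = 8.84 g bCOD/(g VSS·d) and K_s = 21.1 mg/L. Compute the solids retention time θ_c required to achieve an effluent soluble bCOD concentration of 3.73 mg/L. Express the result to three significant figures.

Specific growth rate at S = 3.73 mg/L: μ = YkS/(K_s+S) = 0.484·8.84·3.73/(21.1+3.73) = 0.6427 d⁻¹.
Then 1/θ_c = μ − k_d = 0.6427 − 0.108 = 0.5347 d⁻¹, giving θ_c = 1.870 d.

θ_c ≈ 1.87 d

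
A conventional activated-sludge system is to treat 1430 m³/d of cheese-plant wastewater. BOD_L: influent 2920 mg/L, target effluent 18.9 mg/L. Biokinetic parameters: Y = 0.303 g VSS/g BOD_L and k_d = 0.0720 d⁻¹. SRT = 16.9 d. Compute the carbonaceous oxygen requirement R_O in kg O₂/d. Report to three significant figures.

Correct the yield for decay: Y_obs = Y/(1 + k_d θ_c) = 0.303 / (1 + 0.0720 × 16.9) = 0.303 / 2.217 = 0.1367.
Mass of BOD_L removed per day: Q(S₀ − S) = 1430 × 2901 g/m³ = 4149 kg/d.
P_X = Y_obs·Q·(S₀ − S) = 0.1367 × 4149 = 567.0 kg VSS/d.
Carbonaceous O₂ demand = substrate oxidised − cell-mass equivalent = 4149 − 1.42 × 567.0 = 3343 kg O₂/d.

R_O ≈ 3340 kg O₂/d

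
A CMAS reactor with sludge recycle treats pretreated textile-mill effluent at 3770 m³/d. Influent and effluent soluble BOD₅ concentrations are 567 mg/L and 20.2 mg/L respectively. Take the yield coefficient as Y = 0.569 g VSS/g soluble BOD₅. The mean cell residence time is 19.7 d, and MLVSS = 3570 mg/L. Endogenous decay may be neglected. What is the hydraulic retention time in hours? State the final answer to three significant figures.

τ ≈ 41.2 h

Biomass mass balance (decay neglected): V·X = Y·Q·(S₀ − S)·θ_c, so V = 0.569 × 3770 × (567 − 20.2) × 19.7 / 3570 = 6473 m³.
HRT = V/Q = 6473 m³ / 3770 m³·d⁻¹ = 1.717 d × 24 = 41.21 h.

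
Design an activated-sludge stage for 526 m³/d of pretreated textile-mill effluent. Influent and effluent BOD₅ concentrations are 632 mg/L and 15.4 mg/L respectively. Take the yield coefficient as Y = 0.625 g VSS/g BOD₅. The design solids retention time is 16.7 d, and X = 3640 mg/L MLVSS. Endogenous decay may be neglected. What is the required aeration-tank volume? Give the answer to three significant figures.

V ≈ 930 m³

V·X = Y·Q·ΔS·θ_c gives V = 0.625 × 526 × (632 − 15.4) × 16.7 / 3640 = 930.0 m³.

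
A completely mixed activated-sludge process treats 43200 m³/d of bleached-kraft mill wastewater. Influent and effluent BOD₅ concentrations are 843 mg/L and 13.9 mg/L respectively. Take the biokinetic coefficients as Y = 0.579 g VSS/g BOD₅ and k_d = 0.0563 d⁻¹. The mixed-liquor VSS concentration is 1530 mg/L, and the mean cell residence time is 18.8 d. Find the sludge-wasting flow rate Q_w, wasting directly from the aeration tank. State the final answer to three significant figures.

Q_w ≈ 6580 m³/d

From the SRT design equation V = Y Q (S₀−S) θ_c / [X (1 + k_d θ_c)] = 0.579 × 43200 × (843 − 13.9) × 18.8 / [1530 × (1 + 0.0563 × 18.8)] = 3.9×10^8 / 3149 = 123793 m³.
For wasting at MLVSS concentration, Q_w = V/θ_c = 123793/18.8 = 6585 m³/d.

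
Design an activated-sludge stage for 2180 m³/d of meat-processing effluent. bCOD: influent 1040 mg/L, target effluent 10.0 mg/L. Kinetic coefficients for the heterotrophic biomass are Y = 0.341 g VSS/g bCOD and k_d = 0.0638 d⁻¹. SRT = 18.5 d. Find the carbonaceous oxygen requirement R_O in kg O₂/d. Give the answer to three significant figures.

Y_obs = Y / (1 + k_d θ_c) = 0.341 / (1 + 0.0638 × 18.5) = 0.341 / 2.180 = 0.1564.
Mass of bCOD removed per day: Q(S₀ − S) = 2180 × 1030 g/m³ = 2245 kg/d.
P_X = Y_obs·Q·(S₀ − S) = 0.1564 × 2245 = 351.2 kg VSS/d.
R_O = Q·(S₀ − S) − 1.42·P_X = 2245 − 1.42 × 351.2 = 1747 kg O₂/d.

R_O ≈ 1750 kg O₂/d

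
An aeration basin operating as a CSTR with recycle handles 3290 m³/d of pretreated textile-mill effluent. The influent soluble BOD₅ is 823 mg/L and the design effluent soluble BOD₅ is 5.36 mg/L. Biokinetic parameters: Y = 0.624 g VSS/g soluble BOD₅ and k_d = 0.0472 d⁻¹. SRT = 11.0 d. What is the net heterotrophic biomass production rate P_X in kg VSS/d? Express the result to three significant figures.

P_X ≈ 1100 kg VSS/d

The observed yield is Y_obs = Y/(1 + k_d·θ_c) = 0.624 / (1 + 0.0472 × 11.0) = 0.624 / 1.519 = 0.4107 g VSS per g soluble BOD₅ removed.
Substrate removed = Q·(S₀ − S) = 3290 m³/d × (823 − 5.36) g/m³ = 2.69×10^6 g/d = 2690 kg/d.
Biomass produced: P_X = Y_obs·Q·ΔS = 0.4107 × 2690 ≈ 1105 kg VSS/d.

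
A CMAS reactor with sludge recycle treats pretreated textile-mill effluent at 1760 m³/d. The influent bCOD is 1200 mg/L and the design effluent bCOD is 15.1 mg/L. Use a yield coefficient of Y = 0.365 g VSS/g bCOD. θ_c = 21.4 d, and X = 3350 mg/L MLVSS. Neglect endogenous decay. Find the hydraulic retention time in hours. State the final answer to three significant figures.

Biomass mass balance (decay neglected): V·X = Y·Q·(S₀ − S)·θ_c, so V = 0.365 × 1760 × (1200 − 15.1) × 21.4 / 3350 = 4862 m³.
Hydraulic retention time τ = V/Q = 4862 / 1760 = 2.763 d = 66.31 h.

τ ≈ 66.3 h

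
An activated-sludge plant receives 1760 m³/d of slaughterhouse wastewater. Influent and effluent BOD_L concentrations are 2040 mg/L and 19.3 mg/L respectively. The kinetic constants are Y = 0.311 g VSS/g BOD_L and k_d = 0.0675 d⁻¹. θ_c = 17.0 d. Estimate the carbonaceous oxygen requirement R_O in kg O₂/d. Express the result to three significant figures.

R_O ≈ 2830 kg O₂/d

The observed yield is Y_obs = Y/(1 + k_d·θ_c) = 0.311 / (1 + 0.0675 × 17.0) = 0.311 / 2.147 = 0.1448 g VSS per g BOD_L removed.
ΔS = 2040 − 19.3 = 2021 mg/L, so the substrate removal rate is 1760 × 2021/1000 = 3556 kg BOD_L/d.
Net sludge production P_X = 0.1448 × 3556 = 515.0 kg VSS/d.
Carbonaceous O₂ demand = substrate oxidised − cell-mass equivalent = 3556 − 1.42 × 515.0 = 2825 kg O₂/d.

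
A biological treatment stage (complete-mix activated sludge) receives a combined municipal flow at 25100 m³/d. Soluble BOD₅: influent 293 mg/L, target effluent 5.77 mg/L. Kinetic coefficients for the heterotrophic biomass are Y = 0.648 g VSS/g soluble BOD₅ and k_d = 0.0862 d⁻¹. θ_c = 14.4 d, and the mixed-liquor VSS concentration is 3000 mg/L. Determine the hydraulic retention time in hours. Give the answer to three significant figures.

From the SRT design equation V = Y Q (S₀−S) θ_c / [X (1 + k_d θ_c)] = 0.648 × 25100 × (293 − 5.77) × 14.4 / [3000 × (1 + 0.0862 × 14.4)] = 6.73×10^7 / 6724 = 10005 m³.
τ = V/Q = 10005/25100 = 0.3986 d, or 9.567 h.

τ ≈ 9.57 h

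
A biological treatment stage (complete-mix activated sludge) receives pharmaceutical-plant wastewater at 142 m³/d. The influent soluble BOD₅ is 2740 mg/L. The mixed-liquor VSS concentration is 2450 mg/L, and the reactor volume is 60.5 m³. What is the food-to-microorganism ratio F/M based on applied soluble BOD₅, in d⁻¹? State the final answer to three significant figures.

F/M = applied load / biomass = Q·S₀/(V·X) = 142 × 2740 / (60.50 × 2450) = 2.625 d⁻¹.

F/M ≈ 2.62 d⁻¹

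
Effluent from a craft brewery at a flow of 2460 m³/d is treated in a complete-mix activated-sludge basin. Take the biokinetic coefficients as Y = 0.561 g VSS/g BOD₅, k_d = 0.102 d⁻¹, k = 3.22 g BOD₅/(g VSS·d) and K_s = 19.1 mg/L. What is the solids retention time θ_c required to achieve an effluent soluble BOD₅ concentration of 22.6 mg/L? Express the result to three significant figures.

At the target effluent, Y k S/(K_s+S) = 0.561×3.22×22.6/41.70 = 0.9790 d⁻¹.
1/θ_c = 0.9790 − 0.102 = 0.8770 d⁻¹, so θ_c = 1.140 d.

θ_c ≈ 1.14 d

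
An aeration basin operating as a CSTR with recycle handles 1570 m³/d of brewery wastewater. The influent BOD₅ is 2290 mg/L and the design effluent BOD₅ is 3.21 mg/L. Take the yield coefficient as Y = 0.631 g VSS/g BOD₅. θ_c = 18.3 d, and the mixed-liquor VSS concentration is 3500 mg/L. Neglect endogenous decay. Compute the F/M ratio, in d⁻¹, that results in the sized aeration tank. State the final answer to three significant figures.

Biomass mass balance (decay neglected): V·X = Y·Q·(S₀ − S)·θ_c, so V = 0.631 × 1570 × (2290 − 3.21) × 18.3 / 3500 = 11845 m³.
F/M = applied load / biomass = Q·S₀/(V·X) = 1570 × 2290 / (11845 × 3500) = 0.08672 d⁻¹.

F/M ≈ 0.0867 d⁻¹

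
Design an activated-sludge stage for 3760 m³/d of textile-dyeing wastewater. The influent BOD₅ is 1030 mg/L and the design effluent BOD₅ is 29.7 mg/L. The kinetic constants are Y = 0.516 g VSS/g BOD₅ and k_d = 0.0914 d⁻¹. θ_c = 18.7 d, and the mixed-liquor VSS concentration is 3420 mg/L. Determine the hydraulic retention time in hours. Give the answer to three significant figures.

Rearranging the biomass balance for a CMAS with decay, V = Y·Q·ΔS·θ_c / [X·(1+k_d θ_c)] = 0.516 × 3760 × (1030 − 29.7) × 18.7 / [3420 × (1 + 0.0914 × 18.7)] = 3.63×10^7 / 9265 = 3917 m³.
Hydraulic retention time τ = V/Q = 3917 / 3760 = 1.042 d = 25.00 h.

τ ≈ 25.0 h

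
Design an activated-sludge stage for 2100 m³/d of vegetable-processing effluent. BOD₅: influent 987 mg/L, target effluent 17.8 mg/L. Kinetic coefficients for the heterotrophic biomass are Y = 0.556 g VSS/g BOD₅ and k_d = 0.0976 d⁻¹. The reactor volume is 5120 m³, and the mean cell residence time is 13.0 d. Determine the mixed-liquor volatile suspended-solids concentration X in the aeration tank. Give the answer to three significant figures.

From V·X·(1 + k_d·θ_c) = Y·Q·(S₀ − S)·θ_c: X = 0.556 × 2100 × (987 − 17.8) × 13.0 / [5120 × (1 + 0.0976 × 13.0)] = 1266 mg/L.

X ≈ 1270 mg/L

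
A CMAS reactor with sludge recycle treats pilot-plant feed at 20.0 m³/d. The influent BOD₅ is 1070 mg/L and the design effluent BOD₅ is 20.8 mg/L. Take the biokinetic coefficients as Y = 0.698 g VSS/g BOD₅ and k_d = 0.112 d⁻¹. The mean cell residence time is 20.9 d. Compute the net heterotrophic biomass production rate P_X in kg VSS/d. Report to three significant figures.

P_X ≈ 4.38 kg VSS/d

Observed yield with endogenous decay: Y_obs = Y / (1 + k_d·θ_c) = 0.698 / (1 + 0.112 × 20.9) = 0.698 / 3.341 = 0.2089 g VSS/g BOD₅.
ΔS = 1070 − 20.8 = 1049 mg/L, so the substrate removal rate is 20.0 × 1049/1000 = 20.98 kg BOD₅/d.
P_X = Y_obs · Q(S₀ − S) = 0.2089 × 20.98 = 4.384 kg VSS/d.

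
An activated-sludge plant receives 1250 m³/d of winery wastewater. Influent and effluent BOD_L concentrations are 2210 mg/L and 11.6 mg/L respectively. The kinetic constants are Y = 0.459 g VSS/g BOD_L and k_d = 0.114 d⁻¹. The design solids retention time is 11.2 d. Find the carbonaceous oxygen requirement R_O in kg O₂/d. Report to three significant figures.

Y_obs = Y / (1 + k_d θ_c) = 0.459 / (1 + 0.114 × 11.2) = 0.459 / 2.277 = 0.2016.
ΔS = 2210 − 11.6 = 2198 mg/L, so the substrate removal rate is 1250 × 2198/1000 = 2748 kg BOD_L/d.
Net sludge production P_X = 0.2016 × 2748 = 554.0 kg VSS/d.
Carbonaceous O₂ demand = substrate oxidised − cell-mass equivalent = 2748 − 1.42 × 554.0 = 1961 kg O₂/d.

R_O ≈ 1960 kg O₂/d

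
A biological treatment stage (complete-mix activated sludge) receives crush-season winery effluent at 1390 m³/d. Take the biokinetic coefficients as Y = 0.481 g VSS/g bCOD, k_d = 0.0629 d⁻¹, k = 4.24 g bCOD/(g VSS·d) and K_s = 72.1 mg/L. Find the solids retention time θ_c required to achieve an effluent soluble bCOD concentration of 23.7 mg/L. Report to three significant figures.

θ_c ≈ 2.26 d

From 1/θ_c = Y·k·S/(K_s + S) − k_d: Y·k·S/(K_s+S) = 0.481 × 4.24 × 23.7 / (72.1 + 23.7) = 0.5045 d⁻¹.
Then 1/θ_c = μ − k_d = 0.5045 − 0.0629 = 0.4416 d⁻¹, giving θ_c = 2.264 d.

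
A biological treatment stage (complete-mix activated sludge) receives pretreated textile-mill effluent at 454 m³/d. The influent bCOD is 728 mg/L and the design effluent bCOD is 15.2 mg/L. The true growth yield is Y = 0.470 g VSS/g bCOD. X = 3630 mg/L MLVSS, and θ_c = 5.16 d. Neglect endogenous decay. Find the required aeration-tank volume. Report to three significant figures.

V ≈ 216 m³

With k_d = 0 the design equation reduces to V = Y Q (S₀−S) θ_c / X = 0.470 × 454 × (728 − 15.2) × 5.16 / 3630 = 216.2 m³.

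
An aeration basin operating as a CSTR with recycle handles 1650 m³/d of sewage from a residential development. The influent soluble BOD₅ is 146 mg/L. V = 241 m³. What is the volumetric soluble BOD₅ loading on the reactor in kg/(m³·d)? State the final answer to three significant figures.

L_v ≈ 1.000 kg soluble BOD₅/(m³·d)

Applied soluble BOD₅ load per unit volume = Q·S₀/V = (1650 × 146/1000)/241.0 = 0.9996 kg soluble BOD₅·m⁻³·d⁻¹.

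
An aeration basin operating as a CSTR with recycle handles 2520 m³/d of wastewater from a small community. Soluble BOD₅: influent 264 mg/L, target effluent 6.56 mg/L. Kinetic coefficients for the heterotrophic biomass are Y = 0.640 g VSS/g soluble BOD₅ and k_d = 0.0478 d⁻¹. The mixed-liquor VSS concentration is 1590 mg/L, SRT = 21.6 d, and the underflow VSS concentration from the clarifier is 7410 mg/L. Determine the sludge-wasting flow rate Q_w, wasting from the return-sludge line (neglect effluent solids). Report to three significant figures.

Q_w ≈ 27.6 m³/d

Rearranging the biomass balance for a CMAS with decay, V = Y·Q·ΔS·θ_c / [X·(1+k_d θ_c)] = 0.640 × 2520 × (264 − 6.56) × 21.6 / [1590 × (1 + 0.0478 × 21.6)] = 8.97×10^6 / 3232 = 2775 m³.
θ_c = V·X/(Q_w·X_r) when wasting from the recycle, so Q_w = V·X/(θ_c·X_r) = 2775 × 1590 / (21.6 × 7410) = 27.57 m³/d.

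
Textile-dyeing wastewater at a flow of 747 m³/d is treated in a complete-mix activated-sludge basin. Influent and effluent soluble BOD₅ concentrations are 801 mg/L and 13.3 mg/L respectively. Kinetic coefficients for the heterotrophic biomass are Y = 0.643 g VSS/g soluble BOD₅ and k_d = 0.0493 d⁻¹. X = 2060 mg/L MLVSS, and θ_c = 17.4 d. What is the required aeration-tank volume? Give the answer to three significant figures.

Rearranging the biomass balance for a CMAS with decay, V = Y·Q·ΔS·θ_c / [X·(1+k_d θ_c)] = 0.643 × 747 × (801 − 13.3) × 17.4 / [2060 × (1 + 0.0493 × 17.4)] = 6.58×10^6 / 3827 = 1720 m³.

V ≈ 1720 m³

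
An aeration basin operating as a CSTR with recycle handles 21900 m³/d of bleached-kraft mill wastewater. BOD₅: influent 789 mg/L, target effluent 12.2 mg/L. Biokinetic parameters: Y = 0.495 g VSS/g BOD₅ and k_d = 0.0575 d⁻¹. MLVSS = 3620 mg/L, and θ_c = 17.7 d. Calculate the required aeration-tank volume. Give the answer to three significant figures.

V ≈ 20400 m³

Steady-state biomass mass balance: V·X·(1 + k_d·θ_c) = Y·Q·(S₀ − S)·θ_c, so V = 0.495 × 21900 × (789 − 12.2) × 17.7 / [3620 × (1 + 0.0575 × 17.7)] = 1.49×10^8 / 7304 = 20406 m³.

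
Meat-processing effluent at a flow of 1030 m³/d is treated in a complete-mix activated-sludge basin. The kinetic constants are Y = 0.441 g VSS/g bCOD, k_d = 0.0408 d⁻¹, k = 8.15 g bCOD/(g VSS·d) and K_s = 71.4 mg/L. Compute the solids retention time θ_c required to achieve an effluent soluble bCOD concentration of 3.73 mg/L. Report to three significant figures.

Specific growth rate at S = 3.73 mg/L: μ = YkS/(K_s+S) = 0.441·8.15·3.73/(71.4+3.73) = 0.1784 d⁻¹.
1/θ_c = 0.1784 − 0.0408 = 0.1376 d⁻¹, so θ_c = 7.265 d.

θ_c ≈ 7.27 d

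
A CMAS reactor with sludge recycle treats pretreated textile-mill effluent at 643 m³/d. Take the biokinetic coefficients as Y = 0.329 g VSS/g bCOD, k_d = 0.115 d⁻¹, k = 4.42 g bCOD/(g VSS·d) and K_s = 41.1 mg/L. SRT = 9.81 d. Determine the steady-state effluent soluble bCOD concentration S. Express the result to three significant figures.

For a completely mixed reactor with recycle the Lawrence–McCarty relation gives S = K_s·(1 + k_d·θ_c) / [θ_c·(Y·k − k_d) − 1] = 41.1 × (1 + 0.115 × 9.81) / [9.81 × (0.329 × 4.42 − 0.115) − 1] = 87.47 / 12.14 = 7.206 mg/L.

S ≈ 7.21 mg/L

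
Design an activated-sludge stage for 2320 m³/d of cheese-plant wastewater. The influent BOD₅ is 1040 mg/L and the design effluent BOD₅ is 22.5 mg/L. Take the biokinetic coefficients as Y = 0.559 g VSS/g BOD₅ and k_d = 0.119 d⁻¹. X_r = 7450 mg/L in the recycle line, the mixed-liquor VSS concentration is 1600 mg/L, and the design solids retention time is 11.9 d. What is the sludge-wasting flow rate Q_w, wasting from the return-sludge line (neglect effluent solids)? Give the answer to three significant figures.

Q_w ≈ 73.3 m³/d

Steady-state biomass mass balance: V·X·(1 + k_d·θ_c) = Y·Q·(S₀ − S)·θ_c, so V = 0.559 × 2320 × (1040 − 22.5) × 11.9 / [1600 × (1 + 0.119 × 11.9)] = 1.57×10^7 / 3866 = 4062 m³.
θ_c = V·X/(Q_w·X_r) when wasting from the recycle, so Q_w = V·X/(θ_c·X_r) = 4062 × 1600 / (11.9 × 7450) = 73.31 m³/d.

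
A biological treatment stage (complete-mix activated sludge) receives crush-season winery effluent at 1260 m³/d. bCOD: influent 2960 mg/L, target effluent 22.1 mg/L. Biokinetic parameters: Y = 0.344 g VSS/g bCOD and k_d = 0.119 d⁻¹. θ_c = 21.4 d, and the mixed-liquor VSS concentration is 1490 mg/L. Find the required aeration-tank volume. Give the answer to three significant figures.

V ≈ 5160 m³

Steady-state biomass mass balance: V·X·(1 + k_d·θ_c) = Y·Q·(S₀ − S)·θ_c, so V = 0.344 × 1260 × (2960 − 22.1) × 21.4 / [1490 × (1 + 0.119 × 21.4)] = 2.73×10^7 / 5284 = 5157 m³.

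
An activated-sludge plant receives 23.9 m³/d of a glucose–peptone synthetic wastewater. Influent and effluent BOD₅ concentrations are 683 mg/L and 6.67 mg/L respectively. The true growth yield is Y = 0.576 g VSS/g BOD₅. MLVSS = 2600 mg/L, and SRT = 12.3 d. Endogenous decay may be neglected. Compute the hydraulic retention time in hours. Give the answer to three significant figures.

V·X = Y·Q·ΔS·θ_c gives V = 0.576 × 23.9 × (683 − 6.67) × 12.3 / 2600 = 44.05 m³.
HRT = V/Q = 44.05 m³ / 23.9 m³·d⁻¹ = 1.843 d × 24 = 44.23 h.

τ ≈ 44.2 h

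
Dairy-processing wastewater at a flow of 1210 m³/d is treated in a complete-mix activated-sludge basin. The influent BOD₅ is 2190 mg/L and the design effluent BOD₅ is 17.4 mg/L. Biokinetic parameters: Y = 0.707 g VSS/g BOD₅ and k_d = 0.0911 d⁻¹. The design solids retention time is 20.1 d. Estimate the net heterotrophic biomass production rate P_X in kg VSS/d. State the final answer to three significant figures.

The observed yield is Y_obs = Y/(1 + k_d·θ_c) = 0.707 / (1 + 0.0911 × 20.1) = 0.707 / 2.831 = 0.2497 g VSS per g BOD₅ removed.
Substrate removed = Q·(S₀ − S) = 1210 m³/d × (2190 − 17.4) g/m³ = 2.63×10^6 g/d = 2629 kg/d.
Biomass produced: P_X = Y_obs·Q·ΔS = 0.2497 × 2629 ≈ 656.5 kg VSS/d.

P_X ≈ 656 kg VSS/d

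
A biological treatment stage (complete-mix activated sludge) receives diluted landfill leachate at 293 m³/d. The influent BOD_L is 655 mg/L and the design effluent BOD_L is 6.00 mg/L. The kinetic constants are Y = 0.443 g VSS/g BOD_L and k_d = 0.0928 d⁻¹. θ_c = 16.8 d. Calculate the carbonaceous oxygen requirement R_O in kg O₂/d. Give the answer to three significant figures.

R_O ≈ 143 kg O₂/d

Y_obs = Y / (1 + k_d θ_c) = 0.443 / (1 + 0.0928 × 16.8) = 0.443 / 2.559 = 0.1731.
Mass of BOD_L removed per day: Q(S₀ − S) = 293 × 649.0 g/m³ = 190.2 kg/d.
P_X = Y_obs·Q·(S₀ − S) = 0.1731 × 190.2 = 32.92 kg VSS/d.
R_O = Q·(S₀ − S) − 1.42·P_X = 190.2 − 1.42 × 32.92 = 143.4 kg O₂/d.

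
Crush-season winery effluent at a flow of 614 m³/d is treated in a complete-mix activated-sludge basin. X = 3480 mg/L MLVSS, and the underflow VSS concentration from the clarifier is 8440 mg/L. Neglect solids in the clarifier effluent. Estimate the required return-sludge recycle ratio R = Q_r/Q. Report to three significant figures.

R ≈ 0.702

Solids balance on the clarifier gives (1+R)X = R·X_r, so R = X/(X_r − X) = 3480 / (8440 − 3480) = 0.7016.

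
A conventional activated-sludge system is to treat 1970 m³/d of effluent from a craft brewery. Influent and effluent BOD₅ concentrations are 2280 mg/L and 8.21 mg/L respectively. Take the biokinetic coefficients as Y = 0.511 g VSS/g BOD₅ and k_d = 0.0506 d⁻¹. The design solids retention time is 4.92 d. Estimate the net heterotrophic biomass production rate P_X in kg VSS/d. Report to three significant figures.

Y_obs = Y / (1 + k_d θ_c) = 0.511 / (1 + 0.0506 × 4.92) = 0.511 / 1.249 = 0.4091.
Substrate removed = Q·(S₀ − S) = 1970 m³/d × (2280 − 8.21) g/m³ = 4.48×10^6 g/d = 4475 kg/d.
P_X = Y_obs · Q(S₀ − S) = 0.4091 × 4475 = 1831 kg VSS/d.

P_X ≈ 1830 kg VSS/d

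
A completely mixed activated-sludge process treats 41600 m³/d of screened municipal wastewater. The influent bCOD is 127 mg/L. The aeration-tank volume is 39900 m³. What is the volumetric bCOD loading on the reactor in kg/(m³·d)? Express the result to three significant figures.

L_v ≈ 0.132 kg bCOD/(m³·d)

L_v = Q S₀ / V = 41600 × 127 × 10⁻³ / 39900 = 0.1324 kg/(m³·d).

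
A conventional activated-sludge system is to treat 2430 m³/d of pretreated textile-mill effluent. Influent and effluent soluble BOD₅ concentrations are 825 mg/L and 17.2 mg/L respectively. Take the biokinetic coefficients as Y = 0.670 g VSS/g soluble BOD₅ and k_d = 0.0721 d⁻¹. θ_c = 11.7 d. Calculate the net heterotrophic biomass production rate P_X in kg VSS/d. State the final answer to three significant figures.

P_X ≈ 713 kg VSS/d

The observed yield is Y_obs = Y/(1 + k_d·θ_c) = 0.670 / (1 + 0.0721 × 11.7) = 0.670 / 1.844 = 0.3634 g VSS per g soluble BOD₅ removed.
Mass of soluble BOD₅ removed per day: Q(S₀ − S) = 2430 × 807.8 g/m³ = 1963 kg/d.
Net biomass production P_X = Y_obs × Q·(S₀ − S) = 0.3634 × 1963 = 713.4 kg VSS/d.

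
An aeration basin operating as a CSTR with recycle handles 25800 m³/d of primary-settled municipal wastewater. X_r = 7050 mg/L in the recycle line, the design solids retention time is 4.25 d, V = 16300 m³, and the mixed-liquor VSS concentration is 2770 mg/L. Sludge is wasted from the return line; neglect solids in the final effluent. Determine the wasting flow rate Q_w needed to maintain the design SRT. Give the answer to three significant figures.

Q_w ≈ 1510 m³/d

Wasting from the return line (neglecting effluent solids): Q_w = V·X / (θ_c·X_r) = 16300 × 2770 / (4.25 × 7050) = 1507 m³/d.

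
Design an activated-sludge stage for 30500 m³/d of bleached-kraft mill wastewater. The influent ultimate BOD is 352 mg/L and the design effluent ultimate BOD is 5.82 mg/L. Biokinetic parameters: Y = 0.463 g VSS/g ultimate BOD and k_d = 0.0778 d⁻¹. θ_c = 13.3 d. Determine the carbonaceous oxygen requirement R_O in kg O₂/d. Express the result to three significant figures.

The observed yield is Y_obs = Y/(1 + k_d·θ_c) = 0.463 / (1 + 0.0778 × 13.3) = 0.463 / 2.035 = 0.2275 g VSS per g ultimate BOD removed.
Q·(S₀ − S) = 30500 × (352 − 5.82) × 10⁻³ = 10558 kg/d removed.
Biomass synthesised: P_X = Y_obs × 10558 = 2403 kg VSS/d.
Carbonaceous O₂ demand = substrate oxidised − cell-mass equivalent = 10558 − 1.42 × 2403 = 7147 kg O₂/d.

R_O ≈ 7150 kg O₂/d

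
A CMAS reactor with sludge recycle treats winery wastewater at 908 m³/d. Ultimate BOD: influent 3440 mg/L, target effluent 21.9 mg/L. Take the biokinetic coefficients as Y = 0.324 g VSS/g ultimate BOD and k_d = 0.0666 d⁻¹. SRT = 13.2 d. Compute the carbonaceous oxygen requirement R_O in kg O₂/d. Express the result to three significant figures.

R_O ≈ 2340 kg O₂/d

The observed yield is Y_obs = Y/(1 + k_d·θ_c) = 0.324 / (1 + 0.0666 × 13.2) = 0.324 / 1.879 = 0.1724 g VSS per g ultimate BOD removed.
Mass of ultimate BOD removed per day: Q(S₀ − S) = 908 × 3418 g/m³ = 3104 kg/d.
Net sludge production P_X = 0.1724 × 3104 = 535.1 kg VSS/d.
Carbonaceous O₂ demand = substrate oxidised − cell-mass equivalent = 3104 − 1.42 × 535.1 = 2344 kg O₂/d.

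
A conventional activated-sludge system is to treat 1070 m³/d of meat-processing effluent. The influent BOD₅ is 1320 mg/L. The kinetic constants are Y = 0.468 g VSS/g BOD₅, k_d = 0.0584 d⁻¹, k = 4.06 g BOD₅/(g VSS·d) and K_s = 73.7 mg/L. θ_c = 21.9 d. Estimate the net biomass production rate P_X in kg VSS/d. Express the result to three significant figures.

From the Monod/SRT balance for a CMAS, S = K_s·(1+k_d θ_c)/[θ_c·(Y k − k_d) − 1] = 73.7 × (1 + 0.0584 × 21.9) / [21.9 × (0.468 × 4.06 − 0.0584) − 1] = 168.0 / 39.33 = 4.270 mg/L.
Y_obs = Y / (1 + k_d θ_c) = 0.468 / (1 + 0.0584 × 21.9) = 0.468 / 2.279 = 0.2054.
Q·(S₀ − S) = 1070 × (1320 − 4.27) × 10⁻³ = 1408 kg/d removed.
Net biomass production P_X = Y_obs × Q·(S₀ − S) = 0.2054 × 1408 = 289.1 kg VSS/d.

P_X ≈ 289 kg VSS/d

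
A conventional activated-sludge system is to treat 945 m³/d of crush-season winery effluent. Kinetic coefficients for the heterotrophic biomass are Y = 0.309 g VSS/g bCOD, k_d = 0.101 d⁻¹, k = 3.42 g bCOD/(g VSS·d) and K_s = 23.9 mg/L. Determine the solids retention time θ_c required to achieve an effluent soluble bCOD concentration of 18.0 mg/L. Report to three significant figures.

From 1/θ_c = Y·k·S/(K_s + S) − k_d: Y·k·S/(K_s+S) = 0.309 × 3.42 × 18.0 / (23.9 + 18.0) = 0.4540 d⁻¹.
θ_c = 1/(μ − k_d) = 1/(0.4540 − 0.101) = 1/0.3530 = 2.833 d.

θ_c ≈ 2.83 d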